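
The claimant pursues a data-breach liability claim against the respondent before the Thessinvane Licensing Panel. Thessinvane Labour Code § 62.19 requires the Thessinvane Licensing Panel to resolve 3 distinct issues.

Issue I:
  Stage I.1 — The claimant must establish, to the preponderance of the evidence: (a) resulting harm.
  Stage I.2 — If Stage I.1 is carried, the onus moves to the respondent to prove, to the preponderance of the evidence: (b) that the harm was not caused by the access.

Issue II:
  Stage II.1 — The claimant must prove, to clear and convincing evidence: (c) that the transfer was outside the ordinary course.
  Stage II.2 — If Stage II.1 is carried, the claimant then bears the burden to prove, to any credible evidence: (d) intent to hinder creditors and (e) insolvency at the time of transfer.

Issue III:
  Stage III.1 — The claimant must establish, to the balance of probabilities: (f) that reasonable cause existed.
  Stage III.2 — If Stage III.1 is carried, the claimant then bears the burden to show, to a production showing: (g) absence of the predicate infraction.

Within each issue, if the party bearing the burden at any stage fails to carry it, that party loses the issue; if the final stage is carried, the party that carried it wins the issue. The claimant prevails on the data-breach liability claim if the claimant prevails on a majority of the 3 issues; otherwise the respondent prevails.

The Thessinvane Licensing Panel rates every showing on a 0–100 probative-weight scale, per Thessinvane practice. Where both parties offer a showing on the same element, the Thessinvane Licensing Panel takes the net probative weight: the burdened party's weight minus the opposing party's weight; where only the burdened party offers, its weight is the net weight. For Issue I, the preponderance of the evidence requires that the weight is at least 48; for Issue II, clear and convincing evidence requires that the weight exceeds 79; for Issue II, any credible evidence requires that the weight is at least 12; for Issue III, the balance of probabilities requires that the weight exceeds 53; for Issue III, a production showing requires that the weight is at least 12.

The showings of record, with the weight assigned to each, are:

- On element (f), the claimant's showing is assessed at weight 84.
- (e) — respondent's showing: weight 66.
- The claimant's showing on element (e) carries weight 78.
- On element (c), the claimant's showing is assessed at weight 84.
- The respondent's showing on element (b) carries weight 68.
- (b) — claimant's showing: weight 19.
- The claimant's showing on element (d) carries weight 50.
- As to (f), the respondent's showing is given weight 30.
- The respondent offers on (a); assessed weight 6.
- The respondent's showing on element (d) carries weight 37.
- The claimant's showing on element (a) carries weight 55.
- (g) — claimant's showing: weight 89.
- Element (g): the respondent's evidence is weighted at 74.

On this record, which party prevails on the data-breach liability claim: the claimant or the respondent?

— Issue I —
Stage I.1 — burden on claimant; standard: the preponderance of the evidence (weight is at least 48).
    (a): 55 − 6 = 49 ≥ 48 [met]
  Stage I.1 is satisfied; the onus moves to the respondent.
Stage I.2 — burden on respondent; standard: the preponderance of the evidence (weight is at least 48).
    (b): 68 − 19 = 49 ≥ 48 [met]
  All elements met at the final stage.
Every stage carried; the respondent prevails on this issue.
— Issue II —
Stage II.1 (claimant, clear and convincing evidence, weight exceeds 79): (c) 84 > 79 — meets.
  All elements met. The claimant retains the burden for Stage II.2.
Stage II.2 (claimant, any credible evidence, weight is at least 12): (d) net 50−37=13 ≥ 12 — meets; (e) net 78−66=12 ≥ 12 — meets.
  The claimant carries the last stage.
With every stage satisfied, the claimant prevails on this issue.
— Issue III —
Stage III.1 — burden on claimant; standard: the balance of probabilities (weight exceeds 53).
    (f): 84 − 30 = 54 > 53 [met]
  Stage III.1 is satisfied; the claimant continues to bear the burden.
Stage III.2 — burden on claimant; standard: a production showing (weight is at least 12).
    (g): 89 − 74 = 15 ≥ 12 [met]
  The claimant carries the last stage.
All stages carried — the claimant prevails on this issue.
Per-issue: Issue I → respondent; Issue II → claimant; Issue III → claimant. The claimant must prevail on a majority of issues; overall, the claimant prevails.

claimant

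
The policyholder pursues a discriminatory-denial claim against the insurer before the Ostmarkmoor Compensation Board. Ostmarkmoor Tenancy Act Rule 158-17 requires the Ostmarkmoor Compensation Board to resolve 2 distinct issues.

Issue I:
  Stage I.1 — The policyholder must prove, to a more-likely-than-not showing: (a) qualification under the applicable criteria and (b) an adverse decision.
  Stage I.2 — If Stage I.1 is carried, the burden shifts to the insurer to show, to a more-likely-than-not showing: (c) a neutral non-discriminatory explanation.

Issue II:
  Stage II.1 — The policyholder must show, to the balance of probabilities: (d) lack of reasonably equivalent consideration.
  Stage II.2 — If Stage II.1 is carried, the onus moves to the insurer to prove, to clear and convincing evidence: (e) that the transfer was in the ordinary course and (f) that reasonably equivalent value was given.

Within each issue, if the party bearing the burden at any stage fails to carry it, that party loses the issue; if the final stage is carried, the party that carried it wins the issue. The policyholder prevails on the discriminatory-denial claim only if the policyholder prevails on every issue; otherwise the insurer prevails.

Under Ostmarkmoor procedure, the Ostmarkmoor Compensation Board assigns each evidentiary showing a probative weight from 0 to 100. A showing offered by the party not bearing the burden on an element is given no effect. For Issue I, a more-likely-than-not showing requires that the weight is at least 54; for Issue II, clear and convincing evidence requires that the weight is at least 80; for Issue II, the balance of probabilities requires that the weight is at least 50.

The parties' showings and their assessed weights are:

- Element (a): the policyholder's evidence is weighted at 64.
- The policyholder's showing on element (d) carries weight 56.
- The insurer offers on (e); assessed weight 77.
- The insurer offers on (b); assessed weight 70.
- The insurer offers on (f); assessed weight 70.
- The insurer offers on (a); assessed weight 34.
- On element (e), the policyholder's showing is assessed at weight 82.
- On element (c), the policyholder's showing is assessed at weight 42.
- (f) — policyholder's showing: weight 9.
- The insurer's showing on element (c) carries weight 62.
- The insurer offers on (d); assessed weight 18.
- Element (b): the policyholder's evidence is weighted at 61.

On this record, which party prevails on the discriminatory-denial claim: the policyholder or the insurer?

— Issue I —
Stage I.1 (policyholder, a more-likely-than-not showing, weight is at least 54): (a) 64 (insurer's 34 disregarded) ≥ 54 — meets; (b) 61 (insurer's 70 disregarded) ≥ 54 — meets.
  The policyholder carries Stage I.1; the insurer now bears the burden.
Stage I.2 (insurer, a more-likely-than-not showing, weight is at least 54): (c) 62 (policyholder's 42 disregarded) ≥ 54 — meets.
  All elements met at the final stage.
With every stage satisfied, the insurer prevails on this issue.
— Issue II —
At Stage II.1 the policyholder must meet the balance of probabilities (weight is at least 50): on (d) the weight is 56 (the insurer's 18 is given no effect), ≥ 50, so (d) meets the standard.
  Stage II.1 carried; the burden shifts to the insurer.
At Stage II.2 the insurer must meet clear and convincing evidence (weight is at least 80): on (e) the weight is 77 (the policyholder's 82 is given no effect), which does not reach 80, so (e) does not meet the standard; on (f) the weight is 70 (the policyholder's 9 is given no effect), which does not reach 80, so (f) does not meet the standard.
  Stage II.2 not carried; the insurer fails its burden.
The policyholder prevails on this issue.
Per-issue: Issue I → insurer; Issue II → policyholder. The policyholder must prevail on every issue; overall, the insurer prevails.

insurer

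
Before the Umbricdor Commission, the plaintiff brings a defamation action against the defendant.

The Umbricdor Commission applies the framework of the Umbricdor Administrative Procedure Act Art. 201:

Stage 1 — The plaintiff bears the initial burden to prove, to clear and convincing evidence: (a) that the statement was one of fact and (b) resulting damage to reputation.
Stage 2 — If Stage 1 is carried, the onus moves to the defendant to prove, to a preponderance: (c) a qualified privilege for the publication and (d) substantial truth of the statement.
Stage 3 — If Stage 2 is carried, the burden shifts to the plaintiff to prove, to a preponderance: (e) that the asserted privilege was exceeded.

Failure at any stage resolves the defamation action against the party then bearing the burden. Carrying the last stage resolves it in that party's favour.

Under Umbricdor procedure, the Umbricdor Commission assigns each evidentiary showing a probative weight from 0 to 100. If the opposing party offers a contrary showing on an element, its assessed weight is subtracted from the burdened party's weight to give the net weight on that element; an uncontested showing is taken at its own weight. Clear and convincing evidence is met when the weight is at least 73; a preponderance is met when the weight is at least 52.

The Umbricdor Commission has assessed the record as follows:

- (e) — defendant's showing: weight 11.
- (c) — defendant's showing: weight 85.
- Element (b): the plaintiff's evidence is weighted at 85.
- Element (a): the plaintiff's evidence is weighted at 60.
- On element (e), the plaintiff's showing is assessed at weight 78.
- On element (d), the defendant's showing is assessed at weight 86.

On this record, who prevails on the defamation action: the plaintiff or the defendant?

Stage 1 (plaintiff, clear and convincing evidence, weight is at least 73): (a) 60 < 73 — fails; (b) 85 ≥ 73 — meets.
  The plaintiff does not carry Stage 1.
The defendant prevails.

defendant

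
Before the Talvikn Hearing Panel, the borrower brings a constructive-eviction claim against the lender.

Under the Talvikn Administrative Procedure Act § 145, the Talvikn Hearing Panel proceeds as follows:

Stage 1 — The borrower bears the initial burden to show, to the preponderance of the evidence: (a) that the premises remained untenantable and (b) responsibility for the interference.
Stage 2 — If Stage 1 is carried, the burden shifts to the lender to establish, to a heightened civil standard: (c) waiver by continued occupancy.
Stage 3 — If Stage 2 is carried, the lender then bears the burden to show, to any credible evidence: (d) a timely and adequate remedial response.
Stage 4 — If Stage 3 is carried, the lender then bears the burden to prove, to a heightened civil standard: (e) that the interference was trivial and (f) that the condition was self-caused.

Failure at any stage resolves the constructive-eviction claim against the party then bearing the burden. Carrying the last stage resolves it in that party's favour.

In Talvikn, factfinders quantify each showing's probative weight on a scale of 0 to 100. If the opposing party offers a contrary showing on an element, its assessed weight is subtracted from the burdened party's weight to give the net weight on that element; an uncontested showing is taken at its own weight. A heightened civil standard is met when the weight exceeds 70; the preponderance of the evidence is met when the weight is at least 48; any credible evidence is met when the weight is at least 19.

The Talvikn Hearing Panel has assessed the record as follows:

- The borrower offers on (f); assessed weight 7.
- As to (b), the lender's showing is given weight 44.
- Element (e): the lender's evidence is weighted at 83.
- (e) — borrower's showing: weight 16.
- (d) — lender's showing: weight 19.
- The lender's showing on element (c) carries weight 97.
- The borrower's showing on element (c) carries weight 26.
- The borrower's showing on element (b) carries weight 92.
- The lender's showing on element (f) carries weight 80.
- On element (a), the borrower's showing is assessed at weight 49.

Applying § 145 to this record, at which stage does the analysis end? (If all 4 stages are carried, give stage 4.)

stage 4

Stage 1 — burden on borrower; standard: the preponderance of the evidence (weight is at least 48).
    (a): 49 ≥ 48 [met]
    (b): 92 − 44 = 48 ≥ 48 [met]
  The borrower carries Stage 1; the lender now bears the burden.
Stage 2 — burden on lender; standard: a heightened civil standard (weight exceeds 70).
    (c): 97 − 26 = 71 > 70 [met]
  All elements met. The lender retains the burden for Stage 3.
Stage 3 — burden on lender; standard: any credible evidence (weight is at least 19).
    (d): 19 ≥ 19 [met]
  Stage 3 carried; the burden remains with the lender.
Stage 4 — burden on lender; standard: a heightened civil standard (weight exceeds 70).
    (e): 83 − 16 = 67 ≤ 70 [not met]
    (f): 80 − 7 = 73 > 70 [met]
  The lender does not carry Stage 4.
The borrower prevails.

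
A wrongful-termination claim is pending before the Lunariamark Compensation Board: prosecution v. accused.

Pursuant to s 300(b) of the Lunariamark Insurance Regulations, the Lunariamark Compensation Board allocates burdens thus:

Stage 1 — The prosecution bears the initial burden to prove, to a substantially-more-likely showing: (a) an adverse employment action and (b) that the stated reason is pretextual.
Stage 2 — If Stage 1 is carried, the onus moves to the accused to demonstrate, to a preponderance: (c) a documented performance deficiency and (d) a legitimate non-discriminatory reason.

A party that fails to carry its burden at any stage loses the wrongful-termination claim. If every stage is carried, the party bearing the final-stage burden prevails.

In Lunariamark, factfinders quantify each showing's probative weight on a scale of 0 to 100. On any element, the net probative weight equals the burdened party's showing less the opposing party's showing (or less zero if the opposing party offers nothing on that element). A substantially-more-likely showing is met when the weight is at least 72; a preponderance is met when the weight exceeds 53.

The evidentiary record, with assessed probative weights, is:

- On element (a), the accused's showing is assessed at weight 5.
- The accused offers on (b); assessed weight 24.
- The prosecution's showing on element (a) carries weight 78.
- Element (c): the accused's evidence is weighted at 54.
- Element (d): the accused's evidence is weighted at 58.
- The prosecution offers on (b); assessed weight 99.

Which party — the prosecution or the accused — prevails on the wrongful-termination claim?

accused

Stage 1 (prosecution, a substantially-more-likely showing, weight is at least 72): (a) net 78−5=73 ≥ 72 — meets; (b) net 99−24=75 ≥ 72 — meets.
  All elements met. The burden passes to the accused.
Stage 2 (accused, a preponderance, weight exceeds 53): (c) 54 > 53 — meets; (d) 58 > 53 — meets.
  Stage 2 carried; the final stage is satisfied.
Every stage carried; the accused prevails.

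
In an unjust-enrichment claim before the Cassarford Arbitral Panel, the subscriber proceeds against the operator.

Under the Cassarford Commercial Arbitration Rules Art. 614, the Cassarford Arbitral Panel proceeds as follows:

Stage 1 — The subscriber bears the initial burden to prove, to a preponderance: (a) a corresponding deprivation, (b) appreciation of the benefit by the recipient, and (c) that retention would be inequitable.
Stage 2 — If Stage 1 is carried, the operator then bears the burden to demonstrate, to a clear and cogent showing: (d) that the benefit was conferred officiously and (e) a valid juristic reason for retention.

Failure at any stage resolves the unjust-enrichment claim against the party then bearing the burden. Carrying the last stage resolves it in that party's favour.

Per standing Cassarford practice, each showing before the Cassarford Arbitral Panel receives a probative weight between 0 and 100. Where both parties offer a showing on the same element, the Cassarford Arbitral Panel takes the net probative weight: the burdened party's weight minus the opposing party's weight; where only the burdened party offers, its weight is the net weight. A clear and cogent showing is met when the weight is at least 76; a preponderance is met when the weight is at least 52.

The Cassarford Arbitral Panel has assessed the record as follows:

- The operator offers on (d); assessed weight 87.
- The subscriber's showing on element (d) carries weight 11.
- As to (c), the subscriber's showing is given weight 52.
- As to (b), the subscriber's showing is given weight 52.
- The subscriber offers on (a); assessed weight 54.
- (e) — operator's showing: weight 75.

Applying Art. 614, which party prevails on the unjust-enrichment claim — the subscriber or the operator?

At Stage 1 the subscriber must meet a preponderance (weight is at least 52): on (a) the weight is 54, ≥ 52, so (a) meets the standard; on (b) the weight is 52, which does reach 52, so (b) meets the standard; on (c) the weight is 52, ≥ 52, so (c) meets the standard.
  The subscriber carries Stage 1; the operator now bears the burden.
At Stage 2 the operator must meet a clear and cogent showing (weight is at least 76): on (d) the weight is 87 less the opposing 11 gives net 76, ≥ 76, so (d) meets the standard; on (e) the weight is 75, < 76, so (e) does not meet the standard.
  Stage 2 not carried; the operator fails its burden.
The subscriber prevails.

subscriber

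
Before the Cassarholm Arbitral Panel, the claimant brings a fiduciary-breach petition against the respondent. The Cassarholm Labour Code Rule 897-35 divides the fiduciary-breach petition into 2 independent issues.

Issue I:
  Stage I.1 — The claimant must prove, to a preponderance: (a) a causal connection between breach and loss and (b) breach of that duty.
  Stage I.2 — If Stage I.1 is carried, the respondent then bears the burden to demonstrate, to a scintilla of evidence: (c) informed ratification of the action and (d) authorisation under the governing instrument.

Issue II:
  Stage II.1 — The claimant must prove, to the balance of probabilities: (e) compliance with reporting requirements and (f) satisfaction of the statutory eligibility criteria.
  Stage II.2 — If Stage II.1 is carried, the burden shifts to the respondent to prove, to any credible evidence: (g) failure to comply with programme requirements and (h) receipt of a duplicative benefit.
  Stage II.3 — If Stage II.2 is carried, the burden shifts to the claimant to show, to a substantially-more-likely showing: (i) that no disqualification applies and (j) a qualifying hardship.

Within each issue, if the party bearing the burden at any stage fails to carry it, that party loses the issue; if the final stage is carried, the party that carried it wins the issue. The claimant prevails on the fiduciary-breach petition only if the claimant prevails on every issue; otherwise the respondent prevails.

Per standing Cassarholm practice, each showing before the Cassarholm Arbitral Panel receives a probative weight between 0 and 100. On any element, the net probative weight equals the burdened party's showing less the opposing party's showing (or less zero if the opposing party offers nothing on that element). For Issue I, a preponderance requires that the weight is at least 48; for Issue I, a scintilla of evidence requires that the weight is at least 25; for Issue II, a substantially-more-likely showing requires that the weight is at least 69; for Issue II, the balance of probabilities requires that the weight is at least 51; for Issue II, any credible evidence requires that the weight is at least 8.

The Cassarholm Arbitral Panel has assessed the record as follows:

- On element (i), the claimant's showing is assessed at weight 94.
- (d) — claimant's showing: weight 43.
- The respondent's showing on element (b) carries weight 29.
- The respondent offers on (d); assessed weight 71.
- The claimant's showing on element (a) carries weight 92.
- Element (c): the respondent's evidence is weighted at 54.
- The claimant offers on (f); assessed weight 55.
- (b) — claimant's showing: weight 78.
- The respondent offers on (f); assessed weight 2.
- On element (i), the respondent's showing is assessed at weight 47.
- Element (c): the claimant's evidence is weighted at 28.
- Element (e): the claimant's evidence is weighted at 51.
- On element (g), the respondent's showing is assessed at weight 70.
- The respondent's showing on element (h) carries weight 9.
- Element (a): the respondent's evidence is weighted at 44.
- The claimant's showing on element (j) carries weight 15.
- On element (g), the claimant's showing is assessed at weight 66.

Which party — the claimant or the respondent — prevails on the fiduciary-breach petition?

— Issue I —
Stage I.1 — burden on claimant; standard: a preponderance (weight is at least 48).
    (a): 92 − 44 = 48 ≥ 48 [met]
    (b): 78 − 29 = 49 ≥ 48 [met]
  The claimant carries Stage I.1; the respondent now bears the burden.
Stage I.2 — burden on respondent; standard: a scintilla of evidence (weight is at least 25).
    (c): 54 − 28 = 26 ≥ 25 [met]
    (d): 71 − 43 = 28 ≥ 25 [met]
  Stage I.2 carried; the final stage is satisfied.
With every stage satisfied, the respondent prevails on this issue.
— Issue II —
Stage II.1 — burden on claimant; standard: the balance of probabilities (weight is at least 51).
    (e): 51 ≥ 51 [met]
    (f): 55 − 2 = 53 ≥ 51 [met]
  The claimant carries Stage II.1; the respondent now bears the burden.
Stage II.2 — burden on respondent; standard: any credible evidence (weight is at least 8).
    (g): 70 − 66 = 4 < 8 [not met]
    (h): 9 ≥ 8 [met]
  Stage II.2 not carried; the respondent fails its burden.
So the claimant prevails on this issue.
Per-issue: Issue I → respondent; Issue II → claimant. The claimant must prevail on every issue; overall, the respondent prevails.

respondent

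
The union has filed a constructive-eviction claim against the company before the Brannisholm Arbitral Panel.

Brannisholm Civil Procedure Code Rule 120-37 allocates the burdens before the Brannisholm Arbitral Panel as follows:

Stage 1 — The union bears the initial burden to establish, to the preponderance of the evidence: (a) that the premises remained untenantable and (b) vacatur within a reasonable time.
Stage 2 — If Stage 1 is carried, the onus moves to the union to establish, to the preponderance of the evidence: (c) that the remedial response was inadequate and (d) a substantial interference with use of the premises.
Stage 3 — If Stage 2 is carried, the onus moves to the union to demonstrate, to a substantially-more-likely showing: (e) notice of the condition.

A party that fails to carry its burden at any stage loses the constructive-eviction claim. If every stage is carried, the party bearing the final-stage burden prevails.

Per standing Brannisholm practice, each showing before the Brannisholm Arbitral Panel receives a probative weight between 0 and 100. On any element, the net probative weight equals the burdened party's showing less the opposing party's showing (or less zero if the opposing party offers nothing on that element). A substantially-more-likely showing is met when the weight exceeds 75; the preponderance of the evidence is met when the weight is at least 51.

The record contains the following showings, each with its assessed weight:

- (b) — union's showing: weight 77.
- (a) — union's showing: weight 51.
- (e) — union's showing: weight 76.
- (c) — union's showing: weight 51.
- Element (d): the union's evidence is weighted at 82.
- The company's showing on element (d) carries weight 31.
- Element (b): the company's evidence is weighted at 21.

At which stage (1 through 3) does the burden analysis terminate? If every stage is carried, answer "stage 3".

Stage 1 (union, the preponderance of the evidence, weight is at least 51): (a) 51 ≥ 51 — meets; (b) net 77−21=56 ≥ 51 — meets.
  Stage 1 is satisfied; the union continues to bear the burden.
Stage 2 (union, the preponderance of the evidence, weight is at least 51): (c) 51 ≥ 51 — meets; (d) net 82−31=51 ≥ 51 — meets.
  All elements met. The union retains the burden for Stage 3.
Stage 3 (union, a substantially-more-likely showing, weight exceeds 75): (e) 76 > 75 — meets.
  The union carries the last stage.
With every stage satisfied, the union prevails.

stage 3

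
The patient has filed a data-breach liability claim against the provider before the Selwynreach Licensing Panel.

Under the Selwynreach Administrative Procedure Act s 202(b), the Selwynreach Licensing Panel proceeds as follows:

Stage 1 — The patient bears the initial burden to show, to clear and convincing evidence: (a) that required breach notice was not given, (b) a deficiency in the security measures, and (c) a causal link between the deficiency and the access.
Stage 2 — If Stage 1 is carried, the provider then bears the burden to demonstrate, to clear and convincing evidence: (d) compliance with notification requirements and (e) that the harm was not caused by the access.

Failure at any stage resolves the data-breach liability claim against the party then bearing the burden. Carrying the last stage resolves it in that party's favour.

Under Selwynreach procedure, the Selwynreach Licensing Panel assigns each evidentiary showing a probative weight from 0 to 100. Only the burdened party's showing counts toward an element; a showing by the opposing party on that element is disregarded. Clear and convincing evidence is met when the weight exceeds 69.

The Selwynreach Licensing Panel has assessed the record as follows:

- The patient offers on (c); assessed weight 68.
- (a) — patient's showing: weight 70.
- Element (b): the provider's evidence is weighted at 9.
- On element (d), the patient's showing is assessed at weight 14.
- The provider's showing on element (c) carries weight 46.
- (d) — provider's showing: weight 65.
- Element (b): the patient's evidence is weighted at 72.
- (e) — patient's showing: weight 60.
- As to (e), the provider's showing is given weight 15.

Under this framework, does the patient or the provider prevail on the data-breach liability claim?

provider

Stage 1 (patient, clear and convincing evidence, weight exceeds 69): (a) 70 > 69 — meets; (b) 72 (provider's 9 disregarded) > 69 — meets; (c) 68 (provider's 46 disregarded) ≤ 69 — fails.
  Stage 1 not carried; the patient fails its burden.
The analysis ends at Stage 1; the provider prevails.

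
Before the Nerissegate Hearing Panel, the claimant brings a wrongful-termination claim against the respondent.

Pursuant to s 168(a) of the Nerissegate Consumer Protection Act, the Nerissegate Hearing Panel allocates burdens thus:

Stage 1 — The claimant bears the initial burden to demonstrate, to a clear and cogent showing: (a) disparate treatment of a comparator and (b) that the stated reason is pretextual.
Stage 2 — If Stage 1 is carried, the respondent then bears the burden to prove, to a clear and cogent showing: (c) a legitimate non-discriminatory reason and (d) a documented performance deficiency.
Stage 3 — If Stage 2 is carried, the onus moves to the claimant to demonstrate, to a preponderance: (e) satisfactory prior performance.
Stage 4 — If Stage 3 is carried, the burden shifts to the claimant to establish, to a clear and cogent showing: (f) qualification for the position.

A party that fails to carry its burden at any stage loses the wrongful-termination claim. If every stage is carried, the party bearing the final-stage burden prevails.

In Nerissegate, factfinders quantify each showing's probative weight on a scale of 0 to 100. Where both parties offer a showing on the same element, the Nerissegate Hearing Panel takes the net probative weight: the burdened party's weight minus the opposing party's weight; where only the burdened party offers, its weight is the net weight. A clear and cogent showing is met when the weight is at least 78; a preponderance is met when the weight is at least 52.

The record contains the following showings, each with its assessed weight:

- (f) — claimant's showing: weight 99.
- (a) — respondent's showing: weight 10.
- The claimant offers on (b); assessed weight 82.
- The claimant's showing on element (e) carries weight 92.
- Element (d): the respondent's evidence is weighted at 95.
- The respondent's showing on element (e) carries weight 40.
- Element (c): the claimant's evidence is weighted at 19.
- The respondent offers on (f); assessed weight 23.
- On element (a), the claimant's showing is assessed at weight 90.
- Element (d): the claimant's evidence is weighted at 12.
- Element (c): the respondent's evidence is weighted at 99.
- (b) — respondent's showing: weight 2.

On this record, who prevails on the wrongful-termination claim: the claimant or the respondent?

respondent

Stage 1 (claimant, a clear and cogent showing, weight is at least 78): (a) net 90−10=80 ≥ 78 — meets; (b) net 82−2=80 ≥ 78 — meets.
  Stage 1 carried; the burden shifts to the respondent.
Stage 2 (respondent, a clear and cogent showing, weight is at least 78): (c) net 99−19=80 ≥ 78 — meets; (d) net 95−12=83 ≥ 78 — meets.
  The respondent carries Stage 2; the claimant now bears the burden.
Stage 3 (claimant, a preponderance, weight is at least 52): (e) net 92−40=52 ≥ 52 — meets.
  Stage 3 carried; the burden remains with the claimant.
Stage 4 (claimant, a clear and cogent showing, weight is at least 78): (f) net 99−23=76 < 78 — fails.
  Not every element is met, so the claimant fails to carry Stage 4.
The analysis ends at Stage 4; the respondent prevails.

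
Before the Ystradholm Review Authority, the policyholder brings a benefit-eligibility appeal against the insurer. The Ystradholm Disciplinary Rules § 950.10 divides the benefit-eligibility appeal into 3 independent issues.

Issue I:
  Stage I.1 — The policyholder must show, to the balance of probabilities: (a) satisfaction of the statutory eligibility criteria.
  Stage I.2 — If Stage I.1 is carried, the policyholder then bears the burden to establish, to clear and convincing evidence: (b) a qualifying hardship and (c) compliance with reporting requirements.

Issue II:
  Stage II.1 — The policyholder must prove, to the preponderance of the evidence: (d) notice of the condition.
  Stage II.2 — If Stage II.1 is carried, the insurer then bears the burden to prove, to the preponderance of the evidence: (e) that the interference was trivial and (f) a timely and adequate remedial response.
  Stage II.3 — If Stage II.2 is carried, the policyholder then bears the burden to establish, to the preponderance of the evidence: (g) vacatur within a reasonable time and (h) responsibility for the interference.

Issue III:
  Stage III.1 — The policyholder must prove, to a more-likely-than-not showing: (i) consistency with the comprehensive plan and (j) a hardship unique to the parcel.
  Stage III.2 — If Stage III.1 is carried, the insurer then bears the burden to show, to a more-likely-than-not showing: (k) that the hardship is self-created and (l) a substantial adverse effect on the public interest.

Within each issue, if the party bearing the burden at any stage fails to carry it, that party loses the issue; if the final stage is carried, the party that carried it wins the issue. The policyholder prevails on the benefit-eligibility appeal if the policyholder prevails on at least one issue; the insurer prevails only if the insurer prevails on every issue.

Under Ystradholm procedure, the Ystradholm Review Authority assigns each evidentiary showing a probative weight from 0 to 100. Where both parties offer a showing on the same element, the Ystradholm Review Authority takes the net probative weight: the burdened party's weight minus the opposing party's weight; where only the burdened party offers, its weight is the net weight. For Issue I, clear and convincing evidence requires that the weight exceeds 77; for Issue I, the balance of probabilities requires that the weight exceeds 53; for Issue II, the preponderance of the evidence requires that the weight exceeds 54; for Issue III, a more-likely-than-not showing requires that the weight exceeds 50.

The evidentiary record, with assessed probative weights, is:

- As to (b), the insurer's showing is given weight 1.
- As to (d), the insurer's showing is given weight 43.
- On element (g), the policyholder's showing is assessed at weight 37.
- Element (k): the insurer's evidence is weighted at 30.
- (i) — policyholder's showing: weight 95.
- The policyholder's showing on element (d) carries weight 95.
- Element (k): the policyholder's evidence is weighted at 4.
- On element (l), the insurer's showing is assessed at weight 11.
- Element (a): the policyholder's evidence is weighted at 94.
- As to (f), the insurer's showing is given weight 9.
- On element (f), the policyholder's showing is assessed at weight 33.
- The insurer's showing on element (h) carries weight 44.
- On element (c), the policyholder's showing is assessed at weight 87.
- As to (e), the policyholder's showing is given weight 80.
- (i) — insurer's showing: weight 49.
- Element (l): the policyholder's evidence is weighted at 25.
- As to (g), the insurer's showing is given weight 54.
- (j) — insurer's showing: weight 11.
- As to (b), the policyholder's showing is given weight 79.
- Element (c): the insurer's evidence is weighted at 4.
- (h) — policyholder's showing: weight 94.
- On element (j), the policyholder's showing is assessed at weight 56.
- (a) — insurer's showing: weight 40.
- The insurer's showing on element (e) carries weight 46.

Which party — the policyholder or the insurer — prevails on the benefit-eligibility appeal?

policyholder

— Issue I —
Stage I.1 (policyholder, the balance of probabilities, weight exceeds 53): (a) net 94−40=54 > 53 — meets.
  All elements met. The policyholder retains the burden for Stage I.2.
Stage I.2 (policyholder, clear and convincing evidence, weight exceeds 77): (b) net 79−1=78 > 77 — meets; (c) net 87−4=83 > 77 — meets.
  The policyholder carries the last stage.
Every stage carried; the policyholder prevails on this issue.
— Issue II —
Stage II.1 (policyholder, the preponderance of the evidence, weight exceeds 54): (d) net 95−43=52 ≤ 54 — fails.
  Stage II.1 not carried; the policyholder fails its burden.
So the insurer prevails on this issue.
— Issue III —
Stage III.1 (policyholder, a more-likely-than-not showing, weight exceeds 50): (i) net 95−49=46 ≤ 50 — fails; (j) net 56−11=45 ≤ 50 — fails.
  Stage III.1 not carried; the policyholder fails its burden.
The analysis ends at Stage III.1; the insurer prevails on this issue.
Per-issue: Issue I → policyholder; Issue II → insurer; Issue III → insurer. The policyholder must prevail on at least one issue; overall, the policyholder prevails.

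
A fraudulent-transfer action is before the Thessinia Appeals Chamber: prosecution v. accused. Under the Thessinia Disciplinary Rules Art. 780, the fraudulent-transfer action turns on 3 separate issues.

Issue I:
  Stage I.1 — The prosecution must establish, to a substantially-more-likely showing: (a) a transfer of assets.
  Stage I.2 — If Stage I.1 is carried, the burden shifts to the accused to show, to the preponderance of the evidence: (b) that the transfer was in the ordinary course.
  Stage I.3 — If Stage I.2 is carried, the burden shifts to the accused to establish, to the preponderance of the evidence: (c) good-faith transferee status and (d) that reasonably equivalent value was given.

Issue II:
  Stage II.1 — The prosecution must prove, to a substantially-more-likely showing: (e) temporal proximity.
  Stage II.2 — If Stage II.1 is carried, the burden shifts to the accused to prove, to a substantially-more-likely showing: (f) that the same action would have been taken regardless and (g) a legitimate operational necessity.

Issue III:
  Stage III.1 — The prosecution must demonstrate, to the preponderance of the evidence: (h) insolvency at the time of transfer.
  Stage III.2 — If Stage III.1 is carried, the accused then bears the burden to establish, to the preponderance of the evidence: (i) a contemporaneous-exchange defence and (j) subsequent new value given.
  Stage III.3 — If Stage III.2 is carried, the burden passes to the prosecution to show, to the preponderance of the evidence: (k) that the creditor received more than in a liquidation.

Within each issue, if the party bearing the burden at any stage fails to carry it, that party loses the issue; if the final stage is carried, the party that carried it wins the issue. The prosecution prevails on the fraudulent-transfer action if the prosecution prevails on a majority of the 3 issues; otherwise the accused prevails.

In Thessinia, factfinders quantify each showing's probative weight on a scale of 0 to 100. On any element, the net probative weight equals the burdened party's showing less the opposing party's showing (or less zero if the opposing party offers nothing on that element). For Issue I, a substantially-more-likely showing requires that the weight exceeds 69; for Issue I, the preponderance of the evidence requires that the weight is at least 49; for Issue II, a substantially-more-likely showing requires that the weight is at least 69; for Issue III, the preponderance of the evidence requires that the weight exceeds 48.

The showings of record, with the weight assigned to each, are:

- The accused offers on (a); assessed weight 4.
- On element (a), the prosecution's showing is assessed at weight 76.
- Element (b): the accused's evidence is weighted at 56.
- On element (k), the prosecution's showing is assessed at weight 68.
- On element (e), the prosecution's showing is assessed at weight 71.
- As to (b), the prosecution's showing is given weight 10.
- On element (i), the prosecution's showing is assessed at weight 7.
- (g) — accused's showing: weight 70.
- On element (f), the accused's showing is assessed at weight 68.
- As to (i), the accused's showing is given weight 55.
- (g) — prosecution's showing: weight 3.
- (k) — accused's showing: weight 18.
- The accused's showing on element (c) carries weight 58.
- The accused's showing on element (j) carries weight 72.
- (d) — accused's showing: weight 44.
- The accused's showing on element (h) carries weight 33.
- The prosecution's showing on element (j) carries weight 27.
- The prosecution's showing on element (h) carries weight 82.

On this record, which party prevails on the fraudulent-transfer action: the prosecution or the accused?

— Issue I —
Stage I.1 (prosecution, a substantially-more-likely showing, weight exceeds 69): (a) net 76−4=72 > 69 — meets.
  The prosecution carries Stage I.1; the accused now bears the burden.
Stage I.2 (accused, the preponderance of the evidence, weight is at least 49): (b) net 56−10=46 < 49 — fails.
  The accused does not carry Stage I.2.
The analysis ends at Stage I.2; the prosecution prevails on this issue.
— Issue II —
Stage II.1 (prosecution, a substantially-more-likely showing, weight is at least 69): (e) 71 ≥ 69 — meets.
  All elements met. The burden passes to the accused.
Stage II.2 (accused, a substantially-more-likely showing, weight is at least 69): (f) 68 < 69 — fails; (g) net 70−3=67 < 69 — fails.
  Stage II.2 not carried; the accused fails its burden.
The prosecution prevails on this issue.
— Issue III —
Stage III.1 (prosecution, the preponderance of the evidence, weight exceeds 48): (h) net 82−33=49 > 48 — meets.
  All elements met. The burden passes to the accused.
Stage III.2 (accused, the preponderance of the evidence, weight exceeds 48): (i) net 55−7=48 ≤ 48 — fails; (j) net 72−27=45 ≤ 48 — fails.
  Not every element is met, so the accused fails to carry Stage III.2.
So the prosecution prevails on this issue.
Per-issue: Issue I → prosecution; Issue II → prosecution; Issue III → prosecution. The prosecution must prevail on a majority of issues; overall, the prosecution prevails.

prosecution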